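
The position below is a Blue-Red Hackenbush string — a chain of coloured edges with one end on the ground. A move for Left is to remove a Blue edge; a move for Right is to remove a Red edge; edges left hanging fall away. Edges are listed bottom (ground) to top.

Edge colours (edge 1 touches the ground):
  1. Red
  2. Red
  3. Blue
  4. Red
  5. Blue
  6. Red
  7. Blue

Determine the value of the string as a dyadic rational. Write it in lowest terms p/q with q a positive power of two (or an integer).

-53/32

step 1: add Red to get R; options L={ (no moves) } R={ 0 } => -1
step 2: add Red to get RR; options L={ (no moves) } R={ -1,0 } => -2
step 3: add Blue to get RRB; options L={ -2 } R={ -1,0 } => -3/2
step 4: add Red to get RRBR; options L={ -2 } R={ -3/2,-1,0 } => -7/4
step 5: add Blue to get RRBRB; options L={ -2,-7/4 } R={ -3/2,-1,0 } => -13/8
step 6: add Red to get RRBRBR; options L={ -2,-7/4 } R={ -13/8,-3/2,-1,0 } => -27/16
step 7: add Blue to get RRBRBRB; options L={ -2,-7/4,-27/16 } R={ -13/8,-3/2,-1,0 } => -53/32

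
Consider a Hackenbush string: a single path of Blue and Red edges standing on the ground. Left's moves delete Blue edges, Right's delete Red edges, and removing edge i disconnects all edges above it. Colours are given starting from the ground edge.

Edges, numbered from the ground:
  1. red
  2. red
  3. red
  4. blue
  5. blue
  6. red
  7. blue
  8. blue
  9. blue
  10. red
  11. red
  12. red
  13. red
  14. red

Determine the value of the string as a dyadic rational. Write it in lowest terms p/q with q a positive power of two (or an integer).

step 1: add red to get r; options L={  } R={ 0 } -> -1
step 2: add red to get rr; options L={  } R={ -1,0 } -> -2
step 3: add red to get rrr; options L={  } R={ -2,-1,0 } -> -3
step 4: add blue to get rrrb; options L={ -3 } R={ -2,-1,0 } -> -5/2
step 5: add blue to get rrrbb; options L={ -3,-5/2 } R={ -2,-1,0 } -> -9/4
step 6: add red to get rrrbbr; options L={ -3,-5/2 } R={ -9/4,-2,-1,0 } -> -19/8
step 7: add blue to get rrrbbrb; options L={ -3,-5/2,-19/8 } R={ -9/4,-2,-1,0 } -> -37/16
step 8: add blue to get rrrbbrbb; options L={ -3,-5/2,-19/8,-37/16 } R={ -9/4,-2,-1,0 } -> -73/32
step 9: add blue to get rrrbbrbbb; options L={ -3,-5/2,-19/8,-37/16,-73/32 } R={ -9/4,-2,-1,0 } -> -145/64
step 10: add red to get rrrbbrbbbr; options L={ -3,-5/2,-19/8,-37/16,-73/32 } R={ -145/64,-9/4,-2,-1,0 } -> -291/128
step 11: add red to get rrrbbrbbbrr; options L={ -3,-5/2,-19/8,-37/16,-73/32 } R={ -291/128,-145/64,-9/4,-2,-1,0 } -> -583/256
step 12: add red to get rrrbbrbbbrrr; options L={ -3,-5/2,-19/8,-37/16,-73/32 } R={ -583/256,-291/128,-145/64,-9/4,-2,-1,0 } -> -1167/512
step 13: add red to get rrrbbrbbbrrrr; options L={ -3,-5/2,-19/8,-37/16,-73/32 } R={ -1167/512,-583/256,-291/128,-145/64,-9/4,-2,-1,0 } -> -2335/1024
step 14: add red to get rrrbbrbbbrrrrr; options L={ -3,-5/2,-19/8,-37/16,-73/32 } R={ -2335/1024,-1167/512,-583/256,-291/128,-145/64,-9/4,-2,-1,0 } -> -4671/2048

-4671/2048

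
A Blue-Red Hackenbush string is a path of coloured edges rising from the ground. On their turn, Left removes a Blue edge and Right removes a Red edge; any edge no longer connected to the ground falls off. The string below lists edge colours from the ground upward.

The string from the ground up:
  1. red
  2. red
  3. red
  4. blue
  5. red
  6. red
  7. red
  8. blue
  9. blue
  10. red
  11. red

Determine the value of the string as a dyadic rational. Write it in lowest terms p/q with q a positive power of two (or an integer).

Recurse on prefixes of the 11-edge string red red red blue red red red blue blue red red:
value_1 [r]  L=[—]  R=[0]  so -1
value_2 [rr]  L=[—]  R=[-1, 0]  so -2
value_3 [rrr]  L=[—]  R=[-2, -1, 0]  so -3
value_4 [rrrb]  L=[-3]  R=[-2, -1, 0]  so -5/2
value_5 [rrrbr]  L=[-3]  R=[-5/2, -2, -1, 0]  so -11/4
value_6 [rrrbrr]  L=[-3]  R=[-11/4, -5/2, -2, -1, 0]  so -23/8
value_7 [rrrbrrr]  L=[-3]  R=[-23/8, -11/4, -5/2, -2, -1, 0]  so -47/16
value_8 [rrrbrrrb]  L=[-3, -47/16]  R=[-23/8, -11/4, -5/2, -2, -1, 0]  so -93/32
value_9 [rrrbrrrbb]  L=[-3, -47/16, -93/32]  R=[-23/8, -11/4, -5/2, -2, -1, 0]  so -185/64
value_10 [rrrbrrrbbr]  L=[-3, -47/16, -93/32]  R=[-185/64, -23/8, -11/4, -5/2, -2, -1, 0]  so -371/128
value_11 [rrrbrrrbbrr]  L=[-3, -47/16, -93/32]  R=[-371/128, -185/64, -23/8, -11/4, -5/2, -2, -1, 0]  so -743/256

-743/256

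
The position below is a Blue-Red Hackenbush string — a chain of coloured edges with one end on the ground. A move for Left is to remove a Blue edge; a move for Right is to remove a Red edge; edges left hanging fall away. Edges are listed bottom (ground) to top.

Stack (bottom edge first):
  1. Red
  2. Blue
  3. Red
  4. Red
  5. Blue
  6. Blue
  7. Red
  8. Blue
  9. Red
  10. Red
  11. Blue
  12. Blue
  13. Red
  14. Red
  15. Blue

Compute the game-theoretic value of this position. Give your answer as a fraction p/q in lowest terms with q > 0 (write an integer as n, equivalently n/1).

-13005/16384

Recurse on prefixes of the 15-edge string Red Blue Red Red Blue Blue Red Blue Red Red Blue Blue Red Red Blue:
1 of 15 · R · max L −∞ · min R 0 ⇒ -1
2 of 15 · RB · max L -1 · min R 0 ⇒ -1/2
3 of 15 · RBR · max L -1 · min R -1/2 ⇒ -3/4
4 of 15 · RBRR · max L -1 · min R -3/4 ⇒ -7/8
5 of 15 · RBRRB · max L -7/8 · min R -3/4 ⇒ -13/16
6 of 15 · RBRRBB · max L -13/16 · min R -3/4 ⇒ -25/32
7 of 15 · RBRRBBR · max L -13/16 · min R -25/32 ⇒ -51/64
8 of 15 · RBRRBBRB · max L -51/64 · min R -25/32 ⇒ -101/128
9 of 15 · RBRRBBRBR · max L -51/64 · min R -101/128 ⇒ -203/256
10 of 15 · RBRRBBRBRR · max L -51/64 · min R -203/256 ⇒ -407/512
11 of 15 · RBRRBBRBRRB · max L -407/512 · min R -203/256 ⇒ -813/1024
12 of 15 · RBRRBBRBRRBB · max L -813/1024 · min R -203/256 ⇒ -1625/2048
13 of 15 · RBRRBBRBRRBBR · max L -813/1024 · min R -1625/2048 ⇒ -3251/4096
14 of 15 · RBRRBBRBRRBBRR · max L -813/1024 · min R -3251/4096 ⇒ -6503/8192
15 of 15 · RBRRBBRBRRBBRRB · max L -6503/8192 · min R -3251/4096 ⇒ -13005/16384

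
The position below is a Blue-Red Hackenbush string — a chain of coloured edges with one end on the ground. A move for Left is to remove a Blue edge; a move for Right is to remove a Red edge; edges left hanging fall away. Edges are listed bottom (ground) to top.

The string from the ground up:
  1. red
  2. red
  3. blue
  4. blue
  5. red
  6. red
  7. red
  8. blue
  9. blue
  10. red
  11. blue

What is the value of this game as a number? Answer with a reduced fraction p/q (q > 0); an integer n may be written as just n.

r: Left { (no moves) }, Right { 0 } — simplest -1
rr: Left { (no moves) }, Right { -1; 0 } — simplest -2
rrb: Left { -2 }, Right { -1; 0 } — simplest -3/2
rrbb: Left { -2; -3/2 }, Right { -1; 0 } — simplest -5/4
rrbbr: Left { -2; -3/2 }, Right { -5/4; -1; 0 } — simplest -11/8
rrbbrr: Left { -2; -3/2 }, Right { -11/8; -5/4; -1; 0 } — simplest -23/16
rrbbrrr: Left { -2; -3/2 }, Right { -23/16; -11/8; -5/4; -1; 0 } — simplest -47/32
rrbbrrrb: Left { -2; -3/2; -47/32 }, Right { -23/16; -11/8; -5/4; -1; 0 } — simplest -93/64
rrbbrrrbb: Left { -2; -3/2; -47/32; -93/64 }, Right { -23/16; -11/8; -5/4; -1; 0 } — simplest -185/128
rrbbrrrbbr: Left { -2; -3/2; -47/32; -93/64 }, Right { -185/128; -23/16; -11/8; -5/4; -1; 0 } — simplest -371/256
rrbbrrrbbrb: Left { -2; -3/2; -47/32; -93/64; -371/256 }, Right { -185/128; -23/16; -11/8; -5/4; -1; 0 } — simplest -741/512

-741/512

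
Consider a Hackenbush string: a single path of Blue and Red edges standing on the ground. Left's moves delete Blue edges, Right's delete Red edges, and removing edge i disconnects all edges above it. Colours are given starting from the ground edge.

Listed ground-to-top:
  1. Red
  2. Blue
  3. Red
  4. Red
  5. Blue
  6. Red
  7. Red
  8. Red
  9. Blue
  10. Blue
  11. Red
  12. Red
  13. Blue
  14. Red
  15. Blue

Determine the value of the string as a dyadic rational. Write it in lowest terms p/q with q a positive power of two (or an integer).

-14133/16384

Build val(s[:k]) for k = 1..15, string s = Red Blue Red Red Blue Red Red Red Blue Blue Red Red Blue Red Blue.
edge 1 of 15 (Red): { ∅ | 0 } → -1
edge 2 of 15 (Blue): { -1 | 0 } → -1/2
edge 3 of 15 (Red): { -1 | -1/2,0 } → -3/4
edge 4 of 15 (Red): { -1 | -3/4,-1/2,0 } → -7/8
edge 5 of 15 (Blue): { -1,-7/8 | -3/4,-1/2,0 } → -13/16
edge 6 of 15 (Red): { -1,-7/8 | -13/16,-3/4,-1/2,0 } → -27/32
edge 7 of 15 (Red): { -1,-7/8 | -27/32,-13/16,-3/4,-1/2,0 } → -55/64
edge 8 of 15 (Red): { -1,-7/8 | -55/64,-27/32,-13/16,-3/4,-1/2,0 } → -111/128
edge 9 of 15 (Blue): { -1,-7/8,-111/128 | -55/64,-27/32,-13/16,-3/4,-1/2,0 } → -221/256
edge 10 of 15 (Blue): { -1,-7/8,-111/128,-221/256 | -55/64,-27/32,-13/16,-3/4,-1/2,0 } → -441/512
edge 11 of 15 (Red): { -1,-7/8,-111/128,-221/256 | -441/512,-55/64,-27/32,-13/16,-3/4,-1/2,0 } → -883/1024
edge 12 of 15 (Red): { -1,-7/8,-111/128,-221/256 | -883/1024,-441/512,-55/64,-27/32,-13/16,-3/4,-1/2,0 } → -1767/2048
edge 13 of 15 (Blue): { -1,-7/8,-111/128,-221/256,-1767/2048 | -883/1024,-441/512,-55/64,-27/32,-13/16,-3/4,-1/2,0 } → -3533/4096
edge 14 of 15 (Red): { -1,-7/8,-111/128,-221/256,-1767/2048 | -3533/4096,-883/1024,-441/512,-55/64,-27/32,-13/16,-3/4,-1/2,0 } → -7067/8192
edge 15 of 15 (Blue): { -1,-7/8,-111/128,-221/256,-1767/2048,-7067/8192 | -3533/4096,-883/1024,-441/512,-55/64,-27/32,-13/16,-3/4,-1/2,0 } → -14133/16384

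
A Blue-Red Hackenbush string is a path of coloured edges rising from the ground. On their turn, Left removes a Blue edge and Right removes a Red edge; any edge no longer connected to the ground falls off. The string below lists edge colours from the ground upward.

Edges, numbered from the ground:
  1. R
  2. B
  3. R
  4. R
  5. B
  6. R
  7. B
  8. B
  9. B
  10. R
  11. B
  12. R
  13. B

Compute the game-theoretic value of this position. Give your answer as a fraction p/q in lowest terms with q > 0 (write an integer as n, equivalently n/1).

Prefix values for R B R R B R B B B R B R B via {L|R} + simplicity:
1 of 13 · R · max L −∞ · min R 0 → -1
2 of 13 · RB · max L -1 · min R 0 → -1/2
3 of 13 · RBR · max L -1 · min R -1/2 → -3/4
4 of 13 · RBRR · max L -1 · min R -3/4 → -7/8
5 of 13 · RBRRB · max L -7/8 · min R -3/4 → -13/16
6 of 13 · RBRRBR · max L -7/8 · min R -13/16 → -27/32
7 of 13 · RBRRBRB · max L -27/32 · min R -13/16 → -53/64
8 of 13 · RBRRBRBB · max L -53/64 · min R -13/16 → -105/128
9 of 13 · RBRRBRBBB · max L -105/128 · min R -13/16 → -209/256
10 of 13 · RBRRBRBBBR · max L -105/128 · min R -209/256 → -419/512
11 of 13 · RBRRBRBBBRB · max L -419/512 · min R -209/256 → -837/1024
12 of 13 · RBRRBRBBBRBR · max L -419/512 · min R -837/1024 → -1675/2048
13 of 13 · RBRRBRBBBRBRB · max L -1675/2048 · min R -837/1024 → -3349/4096

-3349/4096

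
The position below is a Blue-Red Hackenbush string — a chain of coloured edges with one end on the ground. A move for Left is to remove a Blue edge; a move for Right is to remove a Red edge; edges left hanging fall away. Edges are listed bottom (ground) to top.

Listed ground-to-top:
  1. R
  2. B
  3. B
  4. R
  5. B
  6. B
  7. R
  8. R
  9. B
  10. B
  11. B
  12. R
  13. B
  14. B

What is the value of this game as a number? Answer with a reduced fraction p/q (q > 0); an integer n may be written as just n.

-2441/8192

Build v(s[:k]) for k = 1..14, string s = R B B R B B R R B B B R B B.
R: Left { — }, Right { 0 } gives simplest -1
RB: Left { -1 }, Right { 0 } gives simplest -1/2
RBB: Left { -1; -1/2 }, Right { 0 } gives simplest -1/4
RBBR: Left { -1; -1/2 }, Right { -1/4; 0 } gives simplest -3/8
RBBRB: Left { -1; -1/2; -3/8 }, Right { -1/4; 0 } gives simplest -5/16
RBBRBB: Left { -1; -1/2; -3/8; -5/16 }, Right { -1/4; 0 } gives simplest -9/32
RBBRBBR: Left { -1; -1/2; -3/8; -5/16 }, Right { -9/32; -1/4; 0 } gives simplest -19/64
RBBRBBRR: Left { -1; -1/2; -3/8; -5/16 }, Right { -19/64; -9/32; -1/4; 0 } gives simplest -39/128
RBBRBBRRB: Left { -1; -1/2; -3/8; -5/16; -39/128 }, Right { -19/64; -9/32; -1/4; 0 } gives simplest -77/256
RBBRBBRRBB: Left { -1; -1/2; -3/8; -5/16; -39/128; -77/256 }, Right { -19/64; -9/32; -1/4; 0 } gives simplest -153/512
RBBRBBRRBBB: Left { -1; -1/2; -3/8; -5/16; -39/128; -77/256; -153/512 }, Right { -19/64; -9/32; -1/4; 0 } gives simplest -305/1024
RBBRBBRRBBBR: Left { -1; -1/2; -3/8; -5/16; -39/128; -77/256; -153/512 }, Right { -305/1024; -19/64; -9/32; -1/4; 0 } gives simplest -611/2048
RBBRBBRRBBBRB: Left { -1; -1/2; -3/8; -5/16; -39/128; -77/256; -153/512; -611/2048 }, Right { -305/1024; -19/64; -9/32; -1/4; 0 } gives simplest -1221/4096
RBBRBBRRBBBRBB: Left { -1; -1/2; -3/8; -5/16; -39/128; -77/256; -153/512; -611/2048; -1221/4096 }, Right { -305/1024; -19/64; -9/32; -1/4; 0 } gives simplest -2441/8192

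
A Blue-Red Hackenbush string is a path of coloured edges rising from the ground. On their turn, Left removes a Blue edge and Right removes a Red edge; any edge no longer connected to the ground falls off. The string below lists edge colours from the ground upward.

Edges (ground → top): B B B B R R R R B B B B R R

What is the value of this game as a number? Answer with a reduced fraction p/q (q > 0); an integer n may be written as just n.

edge 1 of 14 (B): { 0 | — } — 1
edge 2 of 14 (B): { 0; 1 | — } — 2
edge 3 of 14 (B): { 0; 1; 2 | — } — 3
edge 4 of 14 (B): { 0; 1; 2; 3 | — } — 4
edge 5 of 14 (R): { 0; 1; 2; 3 | 4 } — 7/2
edge 6 of 14 (R): { 0; 1; 2; 3 | 7/2; 4 } — 13/4
edge 7 of 14 (R): { 0; 1; 2; 3 | 13/4; 7/2; 4 } — 25/8
edge 8 of 14 (R): { 0; 1; 2; 3 | 25/8; 13/4; 7/2; 4 } — 49/16
edge 9 of 14 (B): { 0; 1; 2; 3; 49/16 | 25/8; 13/4; 7/2; 4 } — 99/32
edge 10 of 14 (B): { 0; 1; 2; 3; 49/16; 99/32 | 25/8; 13/4; 7/2; 4 } — 199/64
edge 11 of 14 (B): { 0; 1; 2; 3; 49/16; 99/32; 199/64 | 25/8; 13/4; 7/2; 4 } — 399/128
edge 12 of 14 (B): { 0; 1; 2; 3; 49/16; 99/32; 199/64; 399/128 | 25/8; 13/4; 7/2; 4 } — 799/256
edge 13 of 14 (R): { 0; 1; 2; 3; 49/16; 99/32; 199/64; 399/128 | 799/256; 25/8; 13/4; 7/2; 4 } — 1597/512
edge 14 of 14 (R): { 0; 1; 2; 3; 49/16; 99/32; 199/64; 399/128 | 1597/512; 799/256; 25/8; 13/4; 7/2; 4 } — 3193/1024

3193/1024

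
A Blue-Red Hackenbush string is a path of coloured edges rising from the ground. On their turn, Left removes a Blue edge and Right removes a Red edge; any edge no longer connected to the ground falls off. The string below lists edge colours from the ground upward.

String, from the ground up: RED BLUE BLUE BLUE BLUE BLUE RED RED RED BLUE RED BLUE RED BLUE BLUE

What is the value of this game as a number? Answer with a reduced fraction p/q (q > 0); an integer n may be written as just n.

Build v(s[:k]) for k = 1..15, string s = RED BLUE BLUE BLUE BLUE BLUE RED RED RED BLUE RED BLUE RED BLUE BLUE.
v_1 [R]  L=[none]  R=[0]  = -1
v_2 [RB]  L=[-1]  R=[0]  = -1/2
v_3 [RBB]  L=[-1, -1/2]  R=[0]  = -1/4
v_4 [RBBB]  L=[-1, -1/2, -1/4]  R=[0]  = -1/8
v_5 [RBBBB]  L=[-1, -1/2, -1/4, -1/8]  R=[0]  = -1/16
v_6 [RBBBBB]  L=[-1, -1/2, -1/4, -1/8, -1/16]  R=[0]  = -1/32
v_7 [RBBBBBR]  L=[-1, -1/2, -1/4, -1/8, -1/16]  R=[-1/32, 0]  = -3/64
v_8 [RBBBBBRR]  L=[-1, -1/2, -1/4, -1/8, -1/16]  R=[-3/64, -1/32, 0]  = -7/128
v_9 [RBBBBBRRR]  L=[-1, -1/2, -1/4, -1/8, -1/16]  R=[-7/128, -3/64, -1/32, 0]  = -15/256
v_10 [RBBBBBRRRB]  L=[-1, -1/2, -1/4, -1/8, -1/16, -15/256]  R=[-7/128, -3/64, -1/32, 0]  = -29/512
v_11 [RBBBBBRRRBR]  L=[-1, -1/2, -1/4, -1/8, -1/16, -15/256]  R=[-29/512, -7/128, -3/64, -1/32, 0]  = -59/1024
v_12 [RBBBBBRRRBRB]  L=[-1, -1/2, -1/4, -1/8, -1/16, -15/256, -59/1024]  R=[-29/512, -7/128, -3/64, -1/32, 0]  = -117/2048
v_13 [RBBBBBRRRBRBR]  L=[-1, -1/2, -1/4, -1/8, -1/16, -15/256, -59/1024]  R=[-117/2048, -29/512, -7/128, -3/64, -1/32, 0]  = -235/4096
v_14 [RBBBBBRRRBRBRB]  L=[-1, -1/2, -1/4, -1/8, -1/16, -15/256, -59/1024, -235/4096]  R=[-117/2048, -29/512, -7/128, -3/64, -1/32, 0]  = -469/8192
v_15 [RBBBBBRRRBRBRBB]  L=[-1, -1/2, -1/4, -1/8, -1/16, -15/256, -59/1024, -235/4096, -469/8192]  R=[-117/2048, -29/512, -7/128, -3/64, -1/32, 0]  = -937/16384

-937/16384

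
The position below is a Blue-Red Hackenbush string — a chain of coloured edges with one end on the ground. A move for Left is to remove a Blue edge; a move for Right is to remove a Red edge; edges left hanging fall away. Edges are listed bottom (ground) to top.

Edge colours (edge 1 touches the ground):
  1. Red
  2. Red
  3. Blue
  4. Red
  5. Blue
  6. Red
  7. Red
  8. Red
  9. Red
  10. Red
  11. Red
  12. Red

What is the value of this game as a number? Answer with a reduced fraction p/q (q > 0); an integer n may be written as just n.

Build G(s[:k]) for k = 1..12, string s = Red Red Blue Red Blue Red Red Red Red Red Red Red.
edge 1 of 12 (Red): { ∅ | 0 } gives -1
edge 2 of 12 (Red): { ∅ | -1,0 } gives -2
edge 3 of 12 (Blue): { -2 | -1,0 } gives -3/2
edge 4 of 12 (Red): { -2 | -3/2,-1,0 } gives -7/4
edge 5 of 12 (Blue): { -2,-7/4 | -3/2,-1,0 } gives -13/8
edge 6 of 12 (Red): { -2,-7/4 | -13/8,-3/2,-1,0 } gives -27/16
edge 7 of 12 (Red): { -2,-7/4 | -27/16,-13/8,-3/2,-1,0 } gives -55/32
edge 8 of 12 (Red): { -2,-7/4 | -55/32,-27/16,-13/8,-3/2,-1,0 } gives -111/64
edge 9 of 12 (Red): { -2,-7/4 | -111/64,-55/32,-27/16,-13/8,-3/2,-1,0 } gives -223/128
edge 10 of 12 (Red): { -2,-7/4 | -223/128,-111/64,-55/32,-27/16,-13/8,-3/2,-1,0 } gives -447/256
edge 11 of 12 (Red): { -2,-7/4 | -447/256,-223/128,-111/64,-55/32,-27/16,-13/8,-3/2,-1,0 } gives -895/512
edge 12 of 12 (Red): { -2,-7/4 | -895/512,-447/256,-223/128,-111/64,-55/32,-27/16,-13/8,-3/2,-1,0 } gives -1791/1024

-1791/1024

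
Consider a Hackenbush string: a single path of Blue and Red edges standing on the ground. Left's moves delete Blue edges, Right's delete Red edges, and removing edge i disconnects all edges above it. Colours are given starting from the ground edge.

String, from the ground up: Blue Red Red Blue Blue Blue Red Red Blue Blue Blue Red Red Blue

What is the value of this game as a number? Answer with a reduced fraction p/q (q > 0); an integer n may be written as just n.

edge 1 of 14 (Blue): { 0 | — } — 1
edge 2 of 14 (Red): { 0 | 1 } — 1/2
edge 3 of 14 (Red): { 0 | 1/2; 1 } — 1/4
edge 4 of 14 (Blue): { 0; 1/4 | 1/2; 1 } — 3/8
edge 5 of 14 (Blue): { 0; 1/4; 3/8 | 1/2; 1 } — 7/16
edge 6 of 14 (Blue): { 0; 1/4; 3/8; 7/16 | 1/2; 1 } — 15/32
edge 7 of 14 (Red): { 0; 1/4; 3/8; 7/16 | 15/32; 1/2; 1 } — 29/64
edge 8 of 14 (Red): { 0; 1/4; 3/8; 7/16 | 29/64; 15/32; 1/2; 1 } — 57/128
edge 9 of 14 (Blue): { 0; 1/4; 3/8; 7/16; 57/128 | 29/64; 15/32; 1/2; 1 } — 115/256
edge 10 of 14 (Blue): { 0; 1/4; 3/8; 7/16; 57/128; 115/256 | 29/64; 15/32; 1/2; 1 } — 231/512
edge 11 of 14 (Blue): { 0; 1/4; 3/8; 7/16; 57/128; 115/256; 231/512 | 29/64; 15/32; 1/2; 1 } — 463/1024
edge 12 of 14 (Red): { 0; 1/4; 3/8; 7/16; 57/128; 115/256; 231/512 | 463/1024; 29/64; 15/32; 1/2; 1 } — 925/2048
edge 13 of 14 (Red): { 0; 1/4; 3/8; 7/16; 57/128; 115/256; 231/512 | 925/2048; 463/1024; 29/64; 15/32; 1/2; 1 } — 1849/4096
edge 14 of 14 (Blue): { 0; 1/4; 3/8; 7/16; 57/128; 115/256; 231/512; 1849/4096 | 925/2048; 463/1024; 29/64; 15/32; 1/2; 1 } — 3699/8192

3699/8192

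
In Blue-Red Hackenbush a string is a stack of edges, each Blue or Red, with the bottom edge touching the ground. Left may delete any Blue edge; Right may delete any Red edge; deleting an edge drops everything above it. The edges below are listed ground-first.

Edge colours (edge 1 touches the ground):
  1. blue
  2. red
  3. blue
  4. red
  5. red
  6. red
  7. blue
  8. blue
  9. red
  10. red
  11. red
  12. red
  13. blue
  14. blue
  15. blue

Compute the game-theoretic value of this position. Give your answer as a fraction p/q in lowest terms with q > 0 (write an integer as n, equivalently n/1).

Recurse on prefixes of the 15-edge string blue red blue red red red blue blue red red red red blue blue blue:
G_1 [b]  L=[0]  R=[]  = 1
G_2 [br]  L=[0]  R=[1]  = 1/2
G_3 [brb]  L=[0,1/2]  R=[1]  = 3/4
G_4 [brbr]  L=[0,1/2]  R=[3/4,1]  = 5/8
G_5 [brbrr]  L=[0,1/2]  R=[5/8,3/4,1]  = 9/16
G_6 [brbrrr]  L=[0,1/2]  R=[9/16,5/8,3/4,1]  = 17/32
G_7 [brbrrrb]  L=[0,1/2,17/32]  R=[9/16,5/8,3/4,1]  = 35/64
G_8 [brbrrrbb]  L=[0,1/2,17/32,35/64]  R=[9/16,5/8,3/4,1]  = 71/128
G_9 [brbrrrbbr]  L=[0,1/2,17/32,35/64]  R=[71/128,9/16,5/8,3/4,1]  = 141/256
G_10 [brbrrrbbrr]  L=[0,1/2,17/32,35/64]  R=[141/256,71/128,9/16,5/8,3/4,1]  = 281/512
G_11 [brbrrrbbrrr]  L=[0,1/2,17/32,35/64]  R=[281/512,141/256,71/128,9/16,5/8,3/4,1]  = 561/1024
G_12 [brbrrrbbrrrr]  L=[0,1/2,17/32,35/64]  R=[561/1024,281/512,141/256,71/128,9/16,5/8,3/4,1]  = 1121/2048
G_13 [brbrrrbbrrrrb]  L=[0,1/2,17/32,35/64,1121/2048]  R=[561/1024,281/512,141/256,71/128,9/16,5/8,3/4,1]  = 2243/4096
G_14 [brbrrrbbrrrrbb]  L=[0,1/2,17/32,35/64,1121/2048,2243/4096]  R=[561/1024,281/512,141/256,71/128,9/16,5/8,3/4,1]  = 4487/8192
G_15 [brbrrrbbrrrrbbb]  L=[0,1/2,17/32,35/64,1121/2048,2243/4096,4487/8192]  R=[561/1024,281/512,141/256,71/128,9/16,5/8,3/4,1]  = 8975/16384

8975/16384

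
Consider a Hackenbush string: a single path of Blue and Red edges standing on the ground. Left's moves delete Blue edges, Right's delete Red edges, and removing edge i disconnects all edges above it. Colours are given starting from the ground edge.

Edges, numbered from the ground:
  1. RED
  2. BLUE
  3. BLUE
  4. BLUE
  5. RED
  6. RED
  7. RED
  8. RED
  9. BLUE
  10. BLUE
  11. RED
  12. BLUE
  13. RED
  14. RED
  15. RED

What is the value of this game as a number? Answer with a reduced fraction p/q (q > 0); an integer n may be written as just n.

-3887/16384

R: Left { ∅ }, Right { 0 } => simplest -1
RB: Left { -1 }, Right { 0 } => simplest -1/2
RBB: Left { -1; -1/2 }, Right { 0 } => simplest -1/4
RBBB: Left { -1; -1/2; -1/4 }, Right { 0 } => simplest -1/8
RBBBR: Left { -1; -1/2; -1/4 }, Right { -1/8; 0 } => simplest -3/16
RBBBRR: Left { -1; -1/2; -1/4 }, Right { -3/16; -1/8; 0 } => simplest -7/32
RBBBRRR: Left { -1; -1/2; -1/4 }, Right { -7/32; -3/16; -1/8; 0 } => simplest -15/64
RBBBRRRR: Left { -1; -1/2; -1/4 }, Right { -15/64; -7/32; -3/16; -1/8; 0 } => simplest -31/128
RBBBRRRRB: Left { -1; -1/2; -1/4; -31/128 }, Right { -15/64; -7/32; -3/16; -1/8; 0 } => simplest -61/256
RBBBRRRRBB: Left { -1; -1/2; -1/4; -31/128; -61/256 }, Right { -15/64; -7/32; -3/16; -1/8; 0 } => simplest -121/512
RBBBRRRRBBR: Left { -1; -1/2; -1/4; -31/128; -61/256 }, Right { -121/512; -15/64; -7/32; -3/16; -1/8; 0 } => simplest -243/1024
RBBBRRRRBBRB: Left { -1; -1/2; -1/4; -31/128; -61/256; -243/1024 }, Right { -121/512; -15/64; -7/32; -3/16; -1/8; 0 } => simplest -485/2048
RBBBRRRRBBRBR: Left { -1; -1/2; -1/4; -31/128; -61/256; -243/1024 }, Right { -485/2048; -121/512; -15/64; -7/32; -3/16; -1/8; 0 } => simplest -971/4096
RBBBRRRRBBRBRR: Left { -1; -1/2; -1/4; -31/128; -61/256; -243/1024 }, Right { -971/4096; -485/2048; -121/512; -15/64; -7/32; -3/16; -1/8; 0 } => simplest -1943/8192
RBBBRRRRBBRBRRR: Left { -1; -1/2; -1/4; -31/128; -61/256; -243/1024 }, Right { -1943/8192; -971/4096; -485/2048; -121/512; -15/64; -7/32; -3/16; -1/8; 0 } => simplest -3887/16384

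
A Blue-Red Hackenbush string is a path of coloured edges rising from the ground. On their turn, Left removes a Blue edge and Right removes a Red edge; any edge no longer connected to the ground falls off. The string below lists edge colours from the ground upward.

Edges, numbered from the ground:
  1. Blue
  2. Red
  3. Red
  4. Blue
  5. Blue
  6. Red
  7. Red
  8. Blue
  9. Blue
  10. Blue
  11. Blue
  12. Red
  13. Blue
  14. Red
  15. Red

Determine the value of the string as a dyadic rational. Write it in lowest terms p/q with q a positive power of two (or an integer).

B: Left { 0 }, Right { (no moves) } so simplest 1
BR: Left { 0 }, Right { 1 } so simplest 1/2
BRR: Left { 0 }, Right { 1/2, 1 } so simplest 1/4
BRRB: Left { 0, 1/4 }, Right { 1/2, 1 } so simplest 3/8
BRRBB: Left { 0, 1/4, 3/8 }, Right { 1/2, 1 } so simplest 7/16
BRRBBR: Left { 0, 1/4, 3/8 }, Right { 7/16, 1/2, 1 } so simplest 13/32
BRRBBRR: Left { 0, 1/4, 3/8 }, Right { 13/32, 7/16, 1/2, 1 } so simplest 25/64
BRRBBRRB: Left { 0, 1/4, 3/8, 25/64 }, Right { 13/32, 7/16, 1/2, 1 } so simplest 51/128
BRRBBRRBB: Left { 0, 1/4, 3/8, 25/64, 51/128 }, Right { 13/32, 7/16, 1/2, 1 } so simplest 103/256
BRRBBRRBBB: Left { 0, 1/4, 3/8, 25/64, 51/128, 103/256 }, Right { 13/32, 7/16, 1/2, 1 } so simplest 207/512
BRRBBRRBBBB: Left { 0, 1/4, 3/8, 25/64, 51/128, 103/256, 207/512 }, Right { 13/32, 7/16, 1/2, 1 } so simplest 415/1024
BRRBBRRBBBBR: Left { 0, 1/4, 3/8, 25/64, 51/128, 103/256, 207/512 }, Right { 415/1024, 13/32, 7/16, 1/2, 1 } so simplest 829/2048
BRRBBRRBBBBRB: Left { 0, 1/4, 3/8, 25/64, 51/128, 103/256, 207/512, 829/2048 }, Right { 415/1024, 13/32, 7/16, 1/2, 1 } so simplest 1659/4096
BRRBBRRBBBBRBR: Left { 0, 1/4, 3/8, 25/64, 51/128, 103/256, 207/512, 829/2048 }, Right { 1659/4096, 415/1024, 13/32, 7/16, 1/2, 1 } so simplest 3317/8192
BRRBBRRBBBBRBRR: Left { 0, 1/4, 3/8, 25/64, 51/128, 103/256, 207/512, 829/2048 }, Right { 3317/8192, 1659/4096, 415/1024, 13/32, 7/16, 1/2, 1 } so simplest 6633/16384

6633/16384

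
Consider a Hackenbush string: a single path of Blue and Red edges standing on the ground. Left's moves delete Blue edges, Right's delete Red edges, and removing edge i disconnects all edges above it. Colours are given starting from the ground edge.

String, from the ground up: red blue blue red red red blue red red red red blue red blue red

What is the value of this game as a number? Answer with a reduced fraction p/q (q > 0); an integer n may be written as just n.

-7659/16384

Recurse on prefixes of the 15-edge string red blue blue red red red blue red red red red blue red blue red:
g(r) = { · | 0 } so -1
g(rb) = { -1 | 0 } so -1/2
g(rbb) = { -1,-1/2 | 0 } so -1/4
g(rbbr) = { -1,-1/2 | -1/4,0 } so -3/8
g(rbbrr) = { -1,-1/2 | -3/8,-1/4,0 } so -7/16
g(rbbrrr) = { -1,-1/2 | -7/16,-3/8,-1/4,0 } so -15/32
g(rbbrrrb) = { -1,-1/2,-15/32 | -7/16,-3/8,-1/4,0 } so -29/64
g(rbbrrrbr) = { -1,-1/2,-15/32 | -29/64,-7/16,-3/8,-1/4,0 } so -59/128
g(rbbrrrbrr) = { -1,-1/2,-15/32 | -59/128,-29/64,-7/16,-3/8,-1/4,0 } so -119/256
g(rbbrrrbrrr) = { -1,-1/2,-15/32 | -119/256,-59/128,-29/64,-7/16,-3/8,-1/4,0 } so -239/512
g(rbbrrrbrrrr) = { -1,-1/2,-15/32 | -239/512,-119/256,-59/128,-29/64,-7/16,-3/8,-1/4,0 } so -479/1024
g(rbbrrrbrrrrb) = { -1,-1/2,-15/32,-479/1024 | -239/512,-119/256,-59/128,-29/64,-7/16,-3/8,-1/4,0 } so -957/2048
g(rbbrrrbrrrrbr) = { -1,-1/2,-15/32,-479/1024 | -957/2048,-239/512,-119/256,-59/128,-29/64,-7/16,-3/8,-1/4,0 } so -1915/4096
g(rbbrrrbrrrrbrb) = { -1,-1/2,-15/32,-479/1024,-1915/4096 | -957/2048,-239/512,-119/256,-59/128,-29/64,-7/16,-3/8,-1/4,0 } so -3829/8192
g(rbbrrrbrrrrbrbr) = { -1,-1/2,-15/32,-479/1024,-1915/4096 | -3829/8192,-957/2048,-239/512,-119/256,-59/128,-29/64,-7/16,-3/8,-1/4,0 } so -7659/16384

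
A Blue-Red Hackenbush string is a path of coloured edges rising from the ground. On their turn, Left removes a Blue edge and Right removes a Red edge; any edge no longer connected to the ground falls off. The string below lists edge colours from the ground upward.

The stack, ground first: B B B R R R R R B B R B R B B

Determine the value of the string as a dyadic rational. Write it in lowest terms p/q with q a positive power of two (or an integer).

Prefix values for B B B R R R R R B B R B R B B via {L|R} + simplicity:
step 1: add B to get B; options L={ 0 } R={ ∅ } so 1
step 2: add B to get BB; options L={ 0; 1 } R={ ∅ } so 2
step 3: add B to get BBB; options L={ 0; 1; 2 } R={ ∅ } so 3
step 4: add R to get BBBR; options L={ 0; 1; 2 } R={ 3 } so 5/2
step 5: add R to get BBBRR; options L={ 0; 1; 2 } R={ 5/2; 3 } so 9/4
step 6: add R to get BBBRRR; options L={ 0; 1; 2 } R={ 9/4; 5/2; 3 } so 17/8
step 7: add R to get BBBRRRR; options L={ 0; 1; 2 } R={ 17/8; 9/4; 5/2; 3 } so 33/16
step 8: add R to get BBBRRRRR; options L={ 0; 1; 2 } R={ 33/16; 17/8; 9/4; 5/2; 3 } so 65/32
step 9: add B to get BBBRRRRRB; options L={ 0; 1; 2; 65/32 } R={ 33/16; 17/8; 9/4; 5/2; 3 } so 131/64
step 10: add B to get BBBRRRRRBB; options L={ 0; 1; 2; 65/32; 131/64 } R={ 33/16; 17/8; 9/4; 5/2; 3 } so 263/128
step 11: add R to get BBBRRRRRBBR; options L={ 0; 1; 2; 65/32; 131/64 } R={ 263/128; 33/16; 17/8; 9/4; 5/2; 3 } so 525/256
step 12: add B to get BBBRRRRRBBRB; options L={ 0; 1; 2; 65/32; 131/64; 525/256 } R={ 263/128; 33/16; 17/8; 9/4; 5/2; 3 } so 1051/512
step 13: add R to get BBBRRRRRBBRBR; options L={ 0; 1; 2; 65/32; 131/64; 525/256 } R={ 1051/512; 263/128; 33/16; 17/8; 9/4; 5/2; 3 } so 2101/1024
step 14: add B to get BBBRRRRRBBRBRB; options L={ 0; 1; 2; 65/32; 131/64; 525/256; 2101/1024 } R={ 1051/512; 263/128; 33/16; 17/8; 9/4; 5/2; 3 } so 4203/2048
step 15: add B to get BBBRRRRRBBRBRBB; options L={ 0; 1; 2; 65/32; 131/64; 525/256; 2101/1024; 4203/2048 } R={ 1051/512; 263/128; 33/16; 17/8; 9/4; 5/2; 3 } so 8407/4096

8407/4096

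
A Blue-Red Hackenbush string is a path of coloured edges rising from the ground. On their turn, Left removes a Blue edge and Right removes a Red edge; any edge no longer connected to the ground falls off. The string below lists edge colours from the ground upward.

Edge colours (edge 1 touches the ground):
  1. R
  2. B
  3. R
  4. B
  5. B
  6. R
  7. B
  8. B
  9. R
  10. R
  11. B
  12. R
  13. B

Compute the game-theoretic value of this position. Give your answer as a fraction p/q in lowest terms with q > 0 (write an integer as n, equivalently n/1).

-2357/4096

Recurse on prefixes of the 13-edge string R B R B B R B B R R B R B:
R: Left { (no moves) }, Right { 0 } => simplest -1
RB: Left { -1 }, Right { 0 } => simplest -1/2
RBR: Left { -1 }, Right { -1/2, 0 } => simplest -3/4
RBRB: Left { -1, -3/4 }, Right { -1/2, 0 } => simplest -5/8
RBRBB: Left { -1, -3/4, -5/8 }, Right { -1/2, 0 } => simplest -9/16
RBRBBR: Left { -1, -3/4, -5/8 }, Right { -9/16, -1/2, 0 } => simplest -19/32
RBRBBRB: Left { -1, -3/4, -5/8, -19/32 }, Right { -9/16, -1/2, 0 } => simplest -37/64
RBRBBRBB: Left { -1, -3/4, -5/8, -19/32, -37/64 }, Right { -9/16, -1/2, 0 } => simplest -73/128
RBRBBRBBR: Left { -1, -3/4, -5/8, -19/32, -37/64 }, Right { -73/128, -9/16, -1/2, 0 } => simplest -147/256
RBRBBRBBRR: Left { -1, -3/4, -5/8, -19/32, -37/64 }, Right { -147/256, -73/128, -9/16, -1/2, 0 } => simplest -295/512
RBRBBRBBRRB: Left { -1, -3/4, -5/8, -19/32, -37/64, -295/512 }, Right { -147/256, -73/128, -9/16, -1/2, 0 } => simplest -589/1024
RBRBBRBBRRBR: Left { -1, -3/4, -5/8, -19/32, -37/64, -295/512 }, Right { -589/1024, -147/256, -73/128, -9/16, -1/2, 0 } => simplest -1179/2048
RBRBBRBBRRBRB: Left { -1, -3/4, -5/8, -19/32, -37/64, -295/512, -1179/2048 }, Right { -589/1024, -147/256, -73/128, -9/16, -1/2, 0 } => simplest -2357/4096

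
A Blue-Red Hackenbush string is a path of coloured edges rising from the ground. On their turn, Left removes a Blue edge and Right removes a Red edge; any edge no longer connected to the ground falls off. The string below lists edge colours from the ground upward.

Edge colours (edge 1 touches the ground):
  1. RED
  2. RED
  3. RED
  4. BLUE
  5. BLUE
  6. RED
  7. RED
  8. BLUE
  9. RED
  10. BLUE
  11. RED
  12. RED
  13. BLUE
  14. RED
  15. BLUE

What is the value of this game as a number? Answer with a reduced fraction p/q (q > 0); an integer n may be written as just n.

Build value(s[:k]) for k = 1..15, string s = RED RED RED BLUE BLUE RED RED BLUE RED BLUE RED RED BLUE RED BLUE.
value(R) = { · | 0 } = -1
value(RR) = { · | -1,0 } = -2
value(RRR) = { · | -2,-1,0 } = -3
value(RRRB) = { -3 | -2,-1,0 } = -5/2
value(RRRBB) = { -3,-5/2 | -2,-1,0 } = -9/4
value(RRRBBR) = { -3,-5/2 | -9/4,-2,-1,0 } = -19/8
value(RRRBBRR) = { -3,-5/2 | -19/8,-9/4,-2,-1,0 } = -39/16
value(RRRBBRRB) = { -3,-5/2,-39/16 | -19/8,-9/4,-2,-1,0 } = -77/32
value(RRRBBRRBR) = { -3,-5/2,-39/16 | -77/32,-19/8,-9/4,-2,-1,0 } = -155/64
value(RRRBBRRBRB) = { -3,-5/2,-39/16,-155/64 | -77/32,-19/8,-9/4,-2,-1,0 } = -309/128
value(RRRBBRRBRBR) = { -3,-5/2,-39/16,-155/64 | -309/128,-77/32,-19/8,-9/4,-2,-1,0 } = -619/256
value(RRRBBRRBRBRR) = { -3,-5/2,-39/16,-155/64 | -619/256,-309/128,-77/32,-19/8,-9/4,-2,-1,0 } = -1239/512
value(RRRBBRRBRBRRB) = { -3,-5/2,-39/16,-155/64,-1239/512 | -619/256,-309/128,-77/32,-19/8,-9/4,-2,-1,0 } = -2477/1024
value(RRRBBRRBRBRRBR) = { -3,-5/2,-39/16,-155/64,-1239/512 | -2477/1024,-619/256,-309/128,-77/32,-19/8,-9/4,-2,-1,0 } = -4955/2048
value(RRRBBRRBRBRRBRB) = { -3,-5/2,-39/16,-155/64,-1239/512,-4955/2048 | -2477/1024,-619/256,-309/128,-77/32,-19/8,-9/4,-2,-1,0 } = -9909/4096

-9909/4096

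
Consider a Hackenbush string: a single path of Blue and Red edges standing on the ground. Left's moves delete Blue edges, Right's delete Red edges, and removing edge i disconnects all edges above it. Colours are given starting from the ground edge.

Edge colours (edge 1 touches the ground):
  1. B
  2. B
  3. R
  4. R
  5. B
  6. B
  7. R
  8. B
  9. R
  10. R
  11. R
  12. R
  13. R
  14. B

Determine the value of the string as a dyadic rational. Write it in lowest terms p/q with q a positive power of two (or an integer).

5763/4096

edge 1 of 14 (B): { 0 | none } so 1
edge 2 of 14 (B): { 0; 1 | none } so 2
edge 3 of 14 (R): { 0; 1 | 2 } so 3/2
edge 4 of 14 (R): { 0; 1 | 3/2; 2 } so 5/4
edge 5 of 14 (B): { 0; 1; 5/4 | 3/2; 2 } so 11/8
edge 6 of 14 (B): { 0; 1; 5/4; 11/8 | 3/2; 2 } so 23/16
edge 7 of 14 (R): { 0; 1; 5/4; 11/8 | 23/16; 3/2; 2 } so 45/32
edge 8 of 14 (B): { 0; 1; 5/4; 11/8; 45/32 | 23/16; 3/2; 2 } so 91/64
edge 9 of 14 (R): { 0; 1; 5/4; 11/8; 45/32 | 91/64; 23/16; 3/2; 2 } so 181/128
edge 10 of 14 (R): { 0; 1; 5/4; 11/8; 45/32 | 181/128; 91/64; 23/16; 3/2; 2 } so 361/256
edge 11 of 14 (R): { 0; 1; 5/4; 11/8; 45/32 | 361/256; 181/128; 91/64; 23/16; 3/2; 2 } so 721/512
edge 12 of 14 (R): { 0; 1; 5/4; 11/8; 45/32 | 721/512; 361/256; 181/128; 91/64; 23/16; 3/2; 2 } so 1441/1024
edge 13 of 14 (R): { 0; 1; 5/4; 11/8; 45/32 | 1441/1024; 721/512; 361/256; 181/128; 91/64; 23/16; 3/2; 2 } so 2881/2048
edge 14 of 14 (B): { 0; 1; 5/4; 11/8; 45/32; 2881/2048 | 1441/1024; 721/512; 361/256; 181/128; 91/64; 23/16; 3/2; 2 } so 5763/4096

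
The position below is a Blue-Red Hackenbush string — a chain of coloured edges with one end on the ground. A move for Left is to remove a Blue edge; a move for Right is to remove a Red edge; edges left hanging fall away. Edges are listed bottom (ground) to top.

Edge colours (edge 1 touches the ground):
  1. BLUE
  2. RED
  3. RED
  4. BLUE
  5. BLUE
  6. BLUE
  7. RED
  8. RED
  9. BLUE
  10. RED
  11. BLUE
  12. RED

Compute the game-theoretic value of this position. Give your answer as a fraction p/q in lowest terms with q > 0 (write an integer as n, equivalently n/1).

917/2048

edge 1 of 12 (BLUE): { 0 | ∅ } → 1
edge 2 of 12 (RED): { 0 | 1 } → 1/2
edge 3 of 12 (RED): { 0 | 1/2 1 } → 1/4
edge 4 of 12 (BLUE): { 0 1/4 | 1/2 1 } → 3/8
edge 5 of 12 (BLUE): { 0 1/4 3/8 | 1/2 1 } → 7/16
edge 6 of 12 (BLUE): { 0 1/4 3/8 7/16 | 1/2 1 } → 15/32
edge 7 of 12 (RED): { 0 1/4 3/8 7/16 | 15/32 1/2 1 } → 29/64
edge 8 of 12 (RED): { 0 1/4 3/8 7/16 | 29/64 15/32 1/2 1 } → 57/128
edge 9 of 12 (BLUE): { 0 1/4 3/8 7/16 57/128 | 29/64 15/32 1/2 1 } → 115/256
edge 10 of 12 (RED): { 0 1/4 3/8 7/16 57/128 | 115/256 29/64 15/32 1/2 1 } → 229/512
edge 11 of 12 (BLUE): { 0 1/4 3/8 7/16 57/128 229/512 | 115/256 29/64 15/32 1/2 1 } → 459/1024
edge 12 of 12 (RED): { 0 1/4 3/8 7/16 57/128 229/512 | 459/1024 115/256 29/64 15/32 1/2 1 } → 917/2048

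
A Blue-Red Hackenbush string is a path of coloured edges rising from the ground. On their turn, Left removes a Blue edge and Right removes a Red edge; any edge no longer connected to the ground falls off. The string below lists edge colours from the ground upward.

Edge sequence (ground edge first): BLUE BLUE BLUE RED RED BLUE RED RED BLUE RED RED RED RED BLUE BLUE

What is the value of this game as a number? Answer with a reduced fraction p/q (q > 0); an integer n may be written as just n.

G_1 [B]  L=[0]  R=[·]  = 1
G_2 [BB]  L=[0 1]  R=[·]  = 2
G_3 [BBB]  L=[0 1 2]  R=[·]  = 3
G_4 [BBBR]  L=[0 1 2]  R=[3]  = 5/2
G_5 [BBBRR]  L=[0 1 2]  R=[5/2 3]  = 9/4
G_6 [BBBRRB]  L=[0 1 2 9/4]  R=[5/2 3]  = 19/8
G_7 [BBBRRBR]  L=[0 1 2 9/4]  R=[19/8 5/2 3]  = 37/16
G_8 [BBBRRBRR]  L=[0 1 2 9/4]  R=[37/16 19/8 5/2 3]  = 73/32
G_9 [BBBRRBRRB]  L=[0 1 2 9/4 73/32]  R=[37/16 19/8 5/2 3]  = 147/64
G_10 [BBBRRBRRBR]  L=[0 1 2 9/4 73/32]  R=[147/64 37/16 19/8 5/2 3]  = 293/128
G_11 [BBBRRBRRBRR]  L=[0 1 2 9/4 73/32]  R=[293/128 147/64 37/16 19/8 5/2 3]  = 585/256
G_12 [BBBRRBRRBRRR]  L=[0 1 2 9/4 73/32]  R=[585/256 293/128 147/64 37/16 19/8 5/2 3]  = 1169/512
G_13 [BBBRRBRRBRRRR]  L=[0 1 2 9/4 73/32]  R=[1169/512 585/256 293/128 147/64 37/16 19/8 5/2 3]  = 2337/1024
G_14 [BBBRRBRRBRRRRB]  L=[0 1 2 9/4 73/32 2337/1024]  R=[1169/512 585/256 293/128 147/64 37/16 19/8 5/2 3]  = 4675/2048
G_15 [BBBRRBRRBRRRRBB]  L=[0 1 2 9/4 73/32 2337/1024 4675/2048]  R=[1169/512 585/256 293/128 147/64 37/16 19/8 5/2 3]  = 9351/4096

9351/4096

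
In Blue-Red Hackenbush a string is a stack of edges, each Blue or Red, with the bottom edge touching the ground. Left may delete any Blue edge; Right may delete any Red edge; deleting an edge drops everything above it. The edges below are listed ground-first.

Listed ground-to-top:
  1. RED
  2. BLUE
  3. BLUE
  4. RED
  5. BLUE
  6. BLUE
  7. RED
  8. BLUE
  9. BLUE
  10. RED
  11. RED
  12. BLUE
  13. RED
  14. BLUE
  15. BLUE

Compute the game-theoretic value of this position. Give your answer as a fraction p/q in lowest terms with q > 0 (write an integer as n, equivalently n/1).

Prefix values for RED BLUE BLUE RED BLUE BLUE RED BLUE BLUE RED RED BLUE RED BLUE BLUE via {L|R} + simplicity:
v(R) = { ∅ | 0 } so -1
v(RB) = { -1 | 0 } so -1/2
v(RBB) = { -1; -1/2 | 0 } so -1/4
v(RBBR) = { -1; -1/2 | -1/4; 0 } so -3/8
v(RBBRB) = { -1; -1/2; -3/8 | -1/4; 0 } so -5/16
v(RBBRBB) = { -1; -1/2; -3/8; -5/16 | -1/4; 0 } so -9/32
v(RBBRBBR) = { -1; -1/2; -3/8; -5/16 | -9/32; -1/4; 0 } so -19/64
v(RBBRBBRB) = { -1; -1/2; -3/8; -5/16; -19/64 | -9/32; -1/4; 0 } so -37/128
v(RBBRBBRBB) = { -1; -1/2; -3/8; -5/16; -19/64; -37/128 | -9/32; -1/4; 0 } so -73/256
v(RBBRBBRBBR) = { -1; -1/2; -3/8; -5/16; -19/64; -37/128 | -73/256; -9/32; -1/4; 0 } so -147/512
v(RBBRBBRBBRR) = { -1; -1/2; -3/8; -5/16; -19/64; -37/128 | -147/512; -73/256; -9/32; -1/4; 0 } so -295/1024
v(RBBRBBRBBRRB) = { -1; -1/2; -3/8; -5/16; -19/64; -37/128; -295/1024 | -147/512; -73/256; -9/32; -1/4; 0 } so -589/2048
v(RBBRBBRBBRRBR) = { -1; -1/2; -3/8; -5/16; -19/64; -37/128; -295/1024 | -589/2048; -147/512; -73/256; -9/32; -1/4; 0 } so -1179/4096
v(RBBRBBRBBRRBRB) = { -1; -1/2; -3/8; -5/16; -19/64; -37/128; -295/1024; -1179/4096 | -589/2048; -147/512; -73/256; -9/32; -1/4; 0 } so -2357/8192
v(RBBRBBRBBRRBRBB) = { -1; -1/2; -3/8; -5/16; -19/64; -37/128; -295/1024; -1179/4096; -2357/8192 | -589/2048; -147/512; -73/256; -9/32; -1/4; 0 } so -4713/16384

-4713/16384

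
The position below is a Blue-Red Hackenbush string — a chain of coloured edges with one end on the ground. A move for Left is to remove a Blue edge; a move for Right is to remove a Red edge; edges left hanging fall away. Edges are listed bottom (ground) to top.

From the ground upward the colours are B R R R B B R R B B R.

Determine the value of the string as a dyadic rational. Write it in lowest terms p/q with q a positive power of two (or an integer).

Prefix values for B R R R B B R R B B R via {L|R} + simplicity:
1 of 11 · B · max L 0 · min R +∞ so 1
2 of 11 · BR · max L 0 · min R 1 so 1/2
3 of 11 · BRR · max L 0 · min R 1/2 so 1/4
4 of 11 · BRRR · max L 0 · min R 1/4 so 1/8
5 of 11 · BRRRB · max L 1/8 · min R 1/4 so 3/16
6 of 11 · BRRRBB · max L 3/16 · min R 1/4 so 7/32
7 of 11 · BRRRBBR · max L 3/16 · min R 7/32 so 13/64
8 of 11 · BRRRBBRR · max L 3/16 · min R 13/64 so 25/128
9 of 11 · BRRRBBRRB · max L 25/128 · min R 13/64 so 51/256
10 of 11 · BRRRBBRRBB · max L 51/256 · min R 13/64 so 103/512
11 of 11 · BRRRBBRRBBR · max L 51/256 · min R 103/512 so 205/1024

205/1024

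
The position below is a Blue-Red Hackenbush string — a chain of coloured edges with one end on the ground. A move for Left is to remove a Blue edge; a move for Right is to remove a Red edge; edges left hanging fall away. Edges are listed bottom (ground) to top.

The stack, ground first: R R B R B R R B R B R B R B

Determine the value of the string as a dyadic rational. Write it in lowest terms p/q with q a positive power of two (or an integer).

-6997/4096

step 1: add R to get R; options L={ ∅ } R={ 0 } => -1
step 2: add R to get RR; options L={ ∅ } R={ -1,0 } => -2
step 3: add B to get RRB; options L={ -2 } R={ -1,0 } => -3/2
step 4: add R to get RRBR; options L={ -2 } R={ -3/2,-1,0 } => -7/4
step 5: add B to get RRBRB; options L={ -2,-7/4 } R={ -3/2,-1,0 } => -13/8
step 6: add R to get RRBRBR; options L={ -2,-7/4 } R={ -13/8,-3/2,-1,0 } => -27/16
step 7: add R to get RRBRBRR; options L={ -2,-7/4 } R={ -27/16,-13/8,-3/2,-1,0 } => -55/32
step 8: add B to get RRBRBRRB; options L={ -2,-7/4,-55/32 } R={ -27/16,-13/8,-3/2,-1,0 } => -109/64
step 9: add R to get RRBRBRRBR; options L={ -2,-7/4,-55/32 } R={ -109/64,-27/16,-13/8,-3/2,-1,0 } => -219/128
step 10: add B to get RRBRBRRBRB; options L={ -2,-7/4,-55/32,-219/128 } R={ -109/64,-27/16,-13/8,-3/2,-1,0 } => -437/256
step 11: add R to get RRBRBRRBRBR; options L={ -2,-7/4,-55/32,-219/128 } R={ -437/256,-109/64,-27/16,-13/8,-3/2,-1,0 } => -875/512
step 12: add B to get RRBRBRRBRBRB; options L={ -2,-7/4,-55/32,-219/128,-875/512 } R={ -437/256,-109/64,-27/16,-13/8,-3/2,-1,0 } => -1749/1024
step 13: add R to get RRBRBRRBRBRBR; options L={ -2,-7/4,-55/32,-219/128,-875/512 } R={ -1749/1024,-437/256,-109/64,-27/16,-13/8,-3/2,-1,0 } => -3499/2048
step 14: add B to get RRBRBRRBRBRBRB; options L={ -2,-7/4,-55/32,-219/128,-875/512,-3499/2048 } R={ -1749/1024,-437/256,-109/64,-27/16,-13/8,-3/2,-1,0 } => -6997/4096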